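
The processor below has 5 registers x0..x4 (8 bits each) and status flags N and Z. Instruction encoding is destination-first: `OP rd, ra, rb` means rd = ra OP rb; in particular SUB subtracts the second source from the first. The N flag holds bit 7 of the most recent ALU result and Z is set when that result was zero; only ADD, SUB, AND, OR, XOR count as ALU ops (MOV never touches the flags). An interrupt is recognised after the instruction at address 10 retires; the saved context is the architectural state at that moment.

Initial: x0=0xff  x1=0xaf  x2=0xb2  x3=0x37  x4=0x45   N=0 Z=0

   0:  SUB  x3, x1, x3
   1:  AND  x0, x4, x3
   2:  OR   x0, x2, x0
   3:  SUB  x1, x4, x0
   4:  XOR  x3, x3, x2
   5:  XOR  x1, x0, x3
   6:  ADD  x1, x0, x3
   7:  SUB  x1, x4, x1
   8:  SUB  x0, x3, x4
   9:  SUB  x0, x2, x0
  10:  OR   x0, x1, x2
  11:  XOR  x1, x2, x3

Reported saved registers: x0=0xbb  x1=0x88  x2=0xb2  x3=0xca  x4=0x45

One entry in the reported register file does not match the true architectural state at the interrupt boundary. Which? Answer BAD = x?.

BAD = x1

after  0: x0=0xff x1=0xaf x2=0xb2 x3=0x78 x4=0x45  N=0 Z=0
after  1: x0=0x40 x1=0xaf x2=0xb2 x3=0x78 x4=0x45  N=0 Z=0
after  2: x0=0xf2 x1=0xaf x2=0xb2 x3=0x78 x4=0x45  N=1 Z=0
after  3: x0=0xf2 x1=0x53 x2=0xb2 x3=0x78 x4=0x45  N=0 Z=0
after  4: x0=0xf2 x1=0x53 x2=0xb2 x3=0xca x4=0x45  N=1 Z=0
after  5: x0=0xf2 x1=0x38 x2=0xb2 x3=0xca x4=0x45  N=0 Z=0
after  6: x0=0xf2 x1=0xbc x2=0xb2 x3=0xca x4=0x45  N=1 Z=0
after  7: x0=0xf2 x1=0x89 x2=0xb2 x3=0xca x4=0x45  N=1 Z=0
after  8: x0=0x85 x1=0x89 x2=0xb2 x3=0xca x4=0x45  N=1 Z=0
after  9: x0=0x2d x1=0x89 x2=0xb2 x3=0xca x4=0x45  N=0 Z=0
after 10: x0=0xbb x1=0x89 x2=0xb2 x3=0xca x4=0x45  N=1 Z=0
-- IRQ taken; context saved, return-PC = 11 --
mismatch: x1: reported 0x88 vs actual 0x89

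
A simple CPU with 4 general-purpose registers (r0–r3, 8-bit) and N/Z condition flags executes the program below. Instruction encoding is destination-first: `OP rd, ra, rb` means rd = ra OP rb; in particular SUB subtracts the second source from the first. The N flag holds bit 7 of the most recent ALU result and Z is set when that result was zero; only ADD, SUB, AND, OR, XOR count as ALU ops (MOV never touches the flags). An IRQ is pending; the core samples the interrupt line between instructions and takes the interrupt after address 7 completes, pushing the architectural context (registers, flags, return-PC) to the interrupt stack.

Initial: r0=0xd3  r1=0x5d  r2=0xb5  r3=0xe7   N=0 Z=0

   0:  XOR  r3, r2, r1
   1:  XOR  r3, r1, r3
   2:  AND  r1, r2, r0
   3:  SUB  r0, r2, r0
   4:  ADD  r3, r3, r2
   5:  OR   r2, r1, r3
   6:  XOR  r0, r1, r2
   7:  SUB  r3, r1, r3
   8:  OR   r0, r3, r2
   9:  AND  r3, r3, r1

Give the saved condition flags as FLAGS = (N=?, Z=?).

after  0: r0=0xd3 r1=0x5d r2=0xb5 r3=0xe8  N=1 Z=0
after  1: r0=0xd3 r1=0x5d r2=0xb5 r3=0xb5  N=1 Z=0
after  2: r0=0xd3 r1=0x91 r2=0xb5 r3=0xb5  N=1 Z=0
after  3: r0=0xe2 r1=0x91 r2=0xb5 r3=0xb5  N=1 Z=0
after  4: r0=0xe2 r1=0x91 r2=0xb5 r3=0x6a  N=0 Z=0
after  5: r0=0xe2 r1=0x91 r2=0xfb r3=0x6a  N=1 Z=0
after  6: r0=0x6a r1=0x91 r2=0xfb r3=0x6a  N=0 Z=0
after  7: r0=0x6a r1=0x91 r2=0xfb r3=0x27  N=0 Z=0
-- IRQ taken; context saved, return-PC = 8 --

FLAGS = (N=0, Z=0)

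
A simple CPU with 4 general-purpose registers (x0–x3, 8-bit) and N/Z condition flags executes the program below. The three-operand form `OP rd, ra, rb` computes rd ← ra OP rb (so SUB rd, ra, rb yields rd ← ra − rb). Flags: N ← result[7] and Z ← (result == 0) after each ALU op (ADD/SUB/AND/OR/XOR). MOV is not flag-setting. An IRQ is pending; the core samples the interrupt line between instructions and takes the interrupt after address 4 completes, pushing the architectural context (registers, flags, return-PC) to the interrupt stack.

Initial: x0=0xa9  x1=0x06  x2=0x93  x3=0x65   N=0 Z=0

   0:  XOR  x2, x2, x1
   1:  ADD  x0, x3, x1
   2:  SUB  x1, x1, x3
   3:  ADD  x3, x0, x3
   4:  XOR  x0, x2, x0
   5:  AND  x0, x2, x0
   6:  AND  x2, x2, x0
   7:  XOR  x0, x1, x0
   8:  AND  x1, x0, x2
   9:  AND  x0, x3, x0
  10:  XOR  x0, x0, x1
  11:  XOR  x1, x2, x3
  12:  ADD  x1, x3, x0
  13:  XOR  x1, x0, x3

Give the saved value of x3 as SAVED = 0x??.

after  0: x0=0xa9 x1=0x06 x2=0x95 x3=0x65  N=1 Z=0
after  1: x0=0x6b x1=0x06 x2=0x95 x3=0x65  N=0 Z=0
after  2: x0=0x6b x1=0xa1 x2=0x95 x3=0x65  N=1 Z=0
after  3: x0=0x6b x1=0xa1 x2=0x95 x3=0xd0  N=1 Z=0
after  4: x0=0xfe x1=0xa1 x2=0x95 x3=0xd0  N=1 Z=0
-- IRQ taken; context saved, return-PC = 5 --

SAVED = 0xd0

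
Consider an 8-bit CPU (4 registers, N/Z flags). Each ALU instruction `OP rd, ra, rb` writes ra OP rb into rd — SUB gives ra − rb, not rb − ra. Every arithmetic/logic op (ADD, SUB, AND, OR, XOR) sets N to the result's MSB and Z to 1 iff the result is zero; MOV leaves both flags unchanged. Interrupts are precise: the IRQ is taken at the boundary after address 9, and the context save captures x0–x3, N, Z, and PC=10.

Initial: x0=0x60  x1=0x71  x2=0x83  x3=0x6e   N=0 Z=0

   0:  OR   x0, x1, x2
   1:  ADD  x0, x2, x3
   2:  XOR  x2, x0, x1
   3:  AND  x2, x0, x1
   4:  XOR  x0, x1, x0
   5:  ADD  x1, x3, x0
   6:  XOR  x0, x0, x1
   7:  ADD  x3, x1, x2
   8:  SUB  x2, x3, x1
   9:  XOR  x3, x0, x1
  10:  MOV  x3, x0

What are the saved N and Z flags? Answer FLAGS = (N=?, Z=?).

FLAGS = (N=1, Z=0)

after  0: x0=0xf3 x1=0x71 x2=0x83 x3=0x6e  N=1 Z=0
after  1: x0=0xf1 x1=0x71 x2=0x83 x3=0x6e  N=1 Z=0
after  2: x0=0xf1 x1=0x71 x2=0x80 x3=0x6e  N=1 Z=0
after  3: x0=0xf1 x1=0x71 x2=0x71 x3=0x6e  N=0 Z=0
after  4: x0=0x80 x1=0x71 x2=0x71 x3=0x6e  N=1 Z=0
after  5: x0=0x80 x1=0xee x2=0x71 x3=0x6e  N=1 Z=0
after  6: x0=0x6e x1=0xee x2=0x71 x3=0x6e  N=0 Z=0
after  7: x0=0x6e x1=0xee x2=0x71 x3=0x5f  N=0 Z=0
after  8: x0=0x6e x1=0xee x2=0x71 x3=0x5f  N=0 Z=0
after  9: x0=0x6e x1=0xee x2=0x71 x3=0x80  N=1 Z=0
-- IRQ taken; context saved, return-PC = 10 --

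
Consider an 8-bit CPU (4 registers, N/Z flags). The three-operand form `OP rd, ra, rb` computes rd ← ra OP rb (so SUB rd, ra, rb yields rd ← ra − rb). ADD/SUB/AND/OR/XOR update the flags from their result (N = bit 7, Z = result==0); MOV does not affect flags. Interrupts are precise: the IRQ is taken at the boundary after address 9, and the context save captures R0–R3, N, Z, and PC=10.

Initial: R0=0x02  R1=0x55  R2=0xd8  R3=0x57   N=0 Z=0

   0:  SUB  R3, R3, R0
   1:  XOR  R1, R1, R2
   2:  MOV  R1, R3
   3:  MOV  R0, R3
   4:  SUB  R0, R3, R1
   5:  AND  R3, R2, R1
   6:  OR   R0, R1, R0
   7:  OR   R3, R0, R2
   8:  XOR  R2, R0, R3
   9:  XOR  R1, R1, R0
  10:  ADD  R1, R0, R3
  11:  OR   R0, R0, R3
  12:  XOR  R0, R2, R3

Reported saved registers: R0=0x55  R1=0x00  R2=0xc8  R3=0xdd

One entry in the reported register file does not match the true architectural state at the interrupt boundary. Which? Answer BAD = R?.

after  0: R0=0x02 R1=0x55 R2=0xd8 R3=0x55  N=0 Z=0
after  1: R0=0x02 R1=0x8d R2=0xd8 R3=0x55  N=1 Z=0
after  2: R0=0x02 R1=0x55 R2=0xd8 R3=0x55  N=1 Z=0
after  3: R0=0x55 R1=0x55 R2=0xd8 R3=0x55  N=1 Z=0
after  4: R0=0x00 R1=0x55 R2=0xd8 R3=0x55  N=0 Z=1
after  5: R0=0x00 R1=0x55 R2=0xd8 R3=0x50  N=0 Z=0
after  6: R0=0x55 R1=0x55 R2=0xd8 R3=0x50  N=0 Z=0
after  7: R0=0x55 R1=0x55 R2=0xd8 R3=0xdd  N=1 Z=0
after  8: R0=0x55 R1=0x55 R2=0x88 R3=0xdd  N=1 Z=0
after  9: R0=0x55 R1=0x00 R2=0x88 R3=0xdd  N=0 Z=1
-- IRQ taken; context saved, return-PC = 10 --
mismatch: R2: reported 0xc8 vs actual 0x88

BAD = R2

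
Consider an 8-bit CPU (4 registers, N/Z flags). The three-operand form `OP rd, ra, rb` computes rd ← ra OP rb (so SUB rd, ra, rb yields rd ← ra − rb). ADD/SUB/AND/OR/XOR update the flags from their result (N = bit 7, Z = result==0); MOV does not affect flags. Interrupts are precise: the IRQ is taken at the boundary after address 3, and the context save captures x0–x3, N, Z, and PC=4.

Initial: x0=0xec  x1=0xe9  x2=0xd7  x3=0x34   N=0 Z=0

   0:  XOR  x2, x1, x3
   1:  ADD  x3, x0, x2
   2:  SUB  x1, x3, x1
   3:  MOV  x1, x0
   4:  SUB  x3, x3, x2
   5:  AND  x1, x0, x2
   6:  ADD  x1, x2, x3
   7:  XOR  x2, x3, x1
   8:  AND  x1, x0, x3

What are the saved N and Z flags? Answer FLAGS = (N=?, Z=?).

after  0: x0=0xec x1=0xe9 x2=0xdd x3=0x34  N=1 Z=0
after  1: x0=0xec x1=0xe9 x2=0xdd x3=0xc9  N=1 Z=0
after  2: x0=0xec x1=0xe0 x2=0xdd x3=0xc9  N=1 Z=0
after  3: x0=0xec x1=0xec x2=0xdd x3=0xc9  N=1 Z=0
-- IRQ taken; context saved, return-PC = 4 --

FLAGS = (N=1, Z=0)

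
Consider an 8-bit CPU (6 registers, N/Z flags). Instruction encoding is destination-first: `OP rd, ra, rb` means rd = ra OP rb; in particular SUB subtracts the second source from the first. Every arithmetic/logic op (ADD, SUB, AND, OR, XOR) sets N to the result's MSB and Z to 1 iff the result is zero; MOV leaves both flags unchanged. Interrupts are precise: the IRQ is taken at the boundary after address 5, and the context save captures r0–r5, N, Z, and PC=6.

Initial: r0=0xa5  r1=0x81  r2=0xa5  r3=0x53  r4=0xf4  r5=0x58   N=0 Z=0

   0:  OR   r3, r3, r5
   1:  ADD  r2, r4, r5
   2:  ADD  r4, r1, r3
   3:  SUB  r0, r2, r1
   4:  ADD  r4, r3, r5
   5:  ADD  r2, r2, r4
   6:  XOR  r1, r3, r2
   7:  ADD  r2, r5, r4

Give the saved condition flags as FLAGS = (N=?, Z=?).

after  0: r0=0xa5 r1=0x81 r2=0xa5 r3=0x5b r4=0xf4 r5=0x58  N=0 Z=0
after  1: r0=0xa5 r1=0x81 r2=0x4c r3=0x5b r4=0xf4 r5=0x58  N=0 Z=0
after  2: r0=0xa5 r1=0x81 r2=0x4c r3=0x5b r4=0xdc r5=0x58  N=1 Z=0
after  3: r0=0xcb r1=0x81 r2=0x4c r3=0x5b r4=0xdc r5=0x58  N=1 Z=0
after  4: r0=0xcb r1=0x81 r2=0x4c r3=0x5b r4=0xb3 r5=0x58  N=1 Z=0
after  5: r0=0xcb r1=0x81 r2=0xff r3=0x5b r4=0xb3 r5=0x58  N=1 Z=0
-- IRQ taken; context saved, return-PC = 6 --

FLAGS = (N=1, Z=0)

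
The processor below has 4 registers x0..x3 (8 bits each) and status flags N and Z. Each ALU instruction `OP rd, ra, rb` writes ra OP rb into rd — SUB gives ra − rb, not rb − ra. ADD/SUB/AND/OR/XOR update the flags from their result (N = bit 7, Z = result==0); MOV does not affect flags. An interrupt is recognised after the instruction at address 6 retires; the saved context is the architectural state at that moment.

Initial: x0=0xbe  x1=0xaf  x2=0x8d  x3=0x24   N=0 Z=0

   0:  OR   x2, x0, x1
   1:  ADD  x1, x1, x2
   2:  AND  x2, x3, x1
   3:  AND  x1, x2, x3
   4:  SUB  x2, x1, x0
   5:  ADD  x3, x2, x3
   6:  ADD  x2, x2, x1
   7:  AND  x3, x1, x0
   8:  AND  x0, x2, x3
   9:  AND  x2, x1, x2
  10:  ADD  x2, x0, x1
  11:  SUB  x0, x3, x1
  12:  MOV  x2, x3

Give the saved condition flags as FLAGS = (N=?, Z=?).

FLAGS = (N=1, Z=0)

after  0: x0=0xbe x1=0xaf x2=0xbf x3=0x24  N=1 Z=0
after  1: x0=0xbe x1=0x6e x2=0xbf x3=0x24  N=0 Z=0
after  2: x0=0xbe x1=0x6e x2=0x24 x3=0x24  N=0 Z=0
after  3: x0=0xbe x1=0x24 x2=0x24 x3=0x24  N=0 Z=0
after  4: x0=0xbe x1=0x24 x2=0x66 x3=0x24  N=0 Z=0
after  5: x0=0xbe x1=0x24 x2=0x66 x3=0x8a  N=1 Z=0
after  6: x0=0xbe x1=0x24 x2=0x8a x3=0x8a  N=1 Z=0
-- IRQ taken; context saved, return-PC = 7 --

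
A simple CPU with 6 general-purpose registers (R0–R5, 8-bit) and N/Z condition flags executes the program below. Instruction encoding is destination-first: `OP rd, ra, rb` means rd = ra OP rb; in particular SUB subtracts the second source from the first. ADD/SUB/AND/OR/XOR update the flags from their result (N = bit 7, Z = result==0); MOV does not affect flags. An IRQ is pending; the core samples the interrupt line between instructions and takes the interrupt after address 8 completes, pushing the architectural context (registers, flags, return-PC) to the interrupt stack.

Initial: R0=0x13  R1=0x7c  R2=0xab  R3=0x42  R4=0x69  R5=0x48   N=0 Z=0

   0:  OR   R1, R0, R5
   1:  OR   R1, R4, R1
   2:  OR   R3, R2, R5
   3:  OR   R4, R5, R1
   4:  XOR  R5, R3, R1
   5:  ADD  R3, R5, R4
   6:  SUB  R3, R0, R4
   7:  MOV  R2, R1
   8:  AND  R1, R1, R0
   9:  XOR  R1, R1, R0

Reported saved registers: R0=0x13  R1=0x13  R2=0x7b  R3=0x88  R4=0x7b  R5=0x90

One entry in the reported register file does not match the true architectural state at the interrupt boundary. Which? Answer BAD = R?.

after  0: R0=0x13 R1=0x5b R2=0xab R3=0x42 R4=0x69 R5=0x48  N=0 Z=0
after  1: R0=0x13 R1=0x7b R2=0xab R3=0x42 R4=0x69 R5=0x48  N=0 Z=0
after  2: R0=0x13 R1=0x7b R2=0xab R3=0xeb R4=0x69 R5=0x48  N=1 Z=0
after  3: R0=0x13 R1=0x7b R2=0xab R3=0xeb R4=0x7b R5=0x48  N=0 Z=0
after  4: R0=0x13 R1=0x7b R2=0xab R3=0xeb R4=0x7b R5=0x90  N=1 Z=0
after  5: R0=0x13 R1=0x7b R2=0xab R3=0x0b R4=0x7b R5=0x90  N=0 Z=0
after  6: R0=0x13 R1=0x7b R2=0xab R3=0x98 R4=0x7b R5=0x90  N=1 Z=0
after  7: R0=0x13 R1=0x7b R2=0x7b R3=0x98 R4=0x7b R5=0x90  N=1 Z=0
after  8: R0=0x13 R1=0x13 R2=0x7b R3=0x98 R4=0x7b R5=0x90  N=0 Z=0
-- IRQ taken; context saved, return-PC = 9 --
mismatch: R3: reported 0x88 vs actual 0x98

BAD = R3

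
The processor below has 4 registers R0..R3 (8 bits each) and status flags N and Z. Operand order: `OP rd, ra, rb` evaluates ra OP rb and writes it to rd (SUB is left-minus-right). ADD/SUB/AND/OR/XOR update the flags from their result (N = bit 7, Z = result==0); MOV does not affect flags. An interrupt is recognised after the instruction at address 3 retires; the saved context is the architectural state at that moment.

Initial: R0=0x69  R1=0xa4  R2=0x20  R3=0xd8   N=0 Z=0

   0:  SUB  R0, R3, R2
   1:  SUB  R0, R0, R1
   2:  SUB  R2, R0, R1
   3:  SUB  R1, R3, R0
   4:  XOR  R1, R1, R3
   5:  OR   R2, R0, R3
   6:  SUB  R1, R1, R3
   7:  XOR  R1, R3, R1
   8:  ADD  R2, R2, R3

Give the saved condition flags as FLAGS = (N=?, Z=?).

after  0: R0=0xb8 R1=0xa4 R2=0x20 R3=0xd8  N=1 Z=0
after  1: R0=0x14 R1=0xa4 R2=0x20 R3=0xd8  N=0 Z=0
after  2: R0=0x14 R1=0xa4 R2=0x70 R3=0xd8  N=0 Z=0
after  3: R0=0x14 R1=0xc4 R2=0x70 R3=0xd8  N=1 Z=0
-- IRQ taken; context saved, return-PC = 4 --

FLAGS = (N=1, Z=0)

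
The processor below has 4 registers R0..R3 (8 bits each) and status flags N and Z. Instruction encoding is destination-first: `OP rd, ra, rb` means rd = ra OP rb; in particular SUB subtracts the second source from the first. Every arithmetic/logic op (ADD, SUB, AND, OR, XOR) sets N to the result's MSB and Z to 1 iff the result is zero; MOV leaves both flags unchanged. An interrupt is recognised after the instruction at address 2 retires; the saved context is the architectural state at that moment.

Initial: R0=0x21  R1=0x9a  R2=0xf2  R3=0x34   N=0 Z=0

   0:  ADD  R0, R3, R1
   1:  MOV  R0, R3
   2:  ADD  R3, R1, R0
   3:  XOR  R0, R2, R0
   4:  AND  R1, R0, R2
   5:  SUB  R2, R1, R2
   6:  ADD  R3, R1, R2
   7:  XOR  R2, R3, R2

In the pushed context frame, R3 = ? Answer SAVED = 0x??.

after  0: R0=0xce R1=0x9a R2=0xf2 R3=0x34  N=1 Z=0
after  1: R0=0x34 R1=0x9a R2=0xf2 R3=0x34  N=1 Z=0
after  2: R0=0x34 R1=0x9a R2=0xf2 R3=0xce  N=1 Z=0
-- IRQ taken; context saved, return-PC = 3 --

SAVED = 0xce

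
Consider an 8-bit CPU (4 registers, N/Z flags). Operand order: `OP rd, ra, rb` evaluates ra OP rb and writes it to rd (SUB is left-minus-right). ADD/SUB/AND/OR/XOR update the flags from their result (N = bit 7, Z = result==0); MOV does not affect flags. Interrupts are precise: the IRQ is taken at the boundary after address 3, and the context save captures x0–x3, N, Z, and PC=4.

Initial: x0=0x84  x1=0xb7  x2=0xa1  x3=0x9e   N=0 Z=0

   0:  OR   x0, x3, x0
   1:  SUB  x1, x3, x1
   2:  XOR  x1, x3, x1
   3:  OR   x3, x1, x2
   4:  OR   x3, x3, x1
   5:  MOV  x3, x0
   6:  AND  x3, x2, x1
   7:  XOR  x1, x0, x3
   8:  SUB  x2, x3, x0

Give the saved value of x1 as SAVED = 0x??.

after  0: x0=0x9e x1=0xb7 x2=0xa1 x3=0x9e  N=1 Z=0
after  1: x0=0x9e x1=0xe7 x2=0xa1 x3=0x9e  N=1 Z=0
after  2: x0=0x9e x1=0x79 x2=0xa1 x3=0x9e  N=0 Z=0
after  3: x0=0x9e x1=0x79 x2=0xa1 x3=0xf9  N=1 Z=0
-- IRQ taken; context saved, return-PC = 4 --

SAVED = 0x79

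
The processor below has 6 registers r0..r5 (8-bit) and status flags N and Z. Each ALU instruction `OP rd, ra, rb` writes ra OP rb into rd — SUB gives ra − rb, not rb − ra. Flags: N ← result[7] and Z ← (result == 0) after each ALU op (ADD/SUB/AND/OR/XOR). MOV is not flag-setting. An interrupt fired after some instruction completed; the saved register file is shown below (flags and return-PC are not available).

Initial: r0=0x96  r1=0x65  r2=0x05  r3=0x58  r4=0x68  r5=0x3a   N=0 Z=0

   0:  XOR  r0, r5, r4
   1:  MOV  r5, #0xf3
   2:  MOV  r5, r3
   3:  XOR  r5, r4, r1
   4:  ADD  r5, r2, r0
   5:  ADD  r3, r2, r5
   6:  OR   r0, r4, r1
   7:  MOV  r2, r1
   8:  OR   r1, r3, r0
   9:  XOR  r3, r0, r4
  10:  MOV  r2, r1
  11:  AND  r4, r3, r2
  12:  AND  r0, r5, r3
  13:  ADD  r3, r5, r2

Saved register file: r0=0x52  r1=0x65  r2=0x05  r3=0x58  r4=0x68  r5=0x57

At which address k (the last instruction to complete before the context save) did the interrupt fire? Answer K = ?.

after  0: r0=0x52 r1=0x65 r2=0x05 r3=0x58 r4=0x68 r5=0x3a  N=0 Z=0
after  1: r0=0x52 r1=0x65 r2=0x05 r3=0x58 r4=0x68 r5=0xf3  N=0 Z=0
after  2: r0=0x52 r1=0x65 r2=0x05 r3=0x58 r4=0x68 r5=0x58  N=0 Z=0
after  3: r0=0x52 r1=0x65 r2=0x05 r3=0x58 r4=0x68 r5=0x0d  N=0 Z=0
after  4: r0=0x52 r1=0x65 r2=0x05 r3=0x58 r4=0x68 r5=0x57  N=0 Z=0
-- IRQ taken; context saved, return-PC = 5 --

K = 4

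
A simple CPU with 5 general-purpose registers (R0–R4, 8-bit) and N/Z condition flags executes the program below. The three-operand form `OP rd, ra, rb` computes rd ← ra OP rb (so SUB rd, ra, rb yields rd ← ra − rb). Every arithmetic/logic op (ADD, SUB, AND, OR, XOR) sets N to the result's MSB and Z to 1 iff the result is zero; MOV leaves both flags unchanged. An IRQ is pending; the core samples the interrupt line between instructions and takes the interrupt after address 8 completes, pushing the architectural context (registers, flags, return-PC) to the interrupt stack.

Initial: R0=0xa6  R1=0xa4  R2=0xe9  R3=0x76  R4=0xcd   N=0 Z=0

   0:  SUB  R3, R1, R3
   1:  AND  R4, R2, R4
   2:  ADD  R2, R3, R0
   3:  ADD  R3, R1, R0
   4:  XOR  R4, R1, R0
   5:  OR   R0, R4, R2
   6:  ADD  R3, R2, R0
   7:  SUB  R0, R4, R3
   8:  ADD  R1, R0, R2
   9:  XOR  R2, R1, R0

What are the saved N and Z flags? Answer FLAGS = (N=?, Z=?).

FLAGS = (N=0, Z=0)

after  0: R0=0xa6 R1=0xa4 R2=0xe9 R3=0x2e R4=0xcd  N=0 Z=0
after  1: R0=0xa6 R1=0xa4 R2=0xe9 R3=0x2e R4=0xc9  N=1 Z=0
after  2: R0=0xa6 R1=0xa4 R2=0xd4 R3=0x2e R4=0xc9  N=1 Z=0
after  3: R0=0xa6 R1=0xa4 R2=0xd4 R3=0x4a R4=0xc9  N=0 Z=0
after  4: R0=0xa6 R1=0xa4 R2=0xd4 R3=0x4a R4=0x02  N=0 Z=0
after  5: R0=0xd6 R1=0xa4 R2=0xd4 R3=0x4a R4=0x02  N=1 Z=0
after  6: R0=0xd6 R1=0xa4 R2=0xd4 R3=0xaa R4=0x02  N=1 Z=0
after  7: R0=0x58 R1=0xa4 R2=0xd4 R3=0xaa R4=0x02  N=0 Z=0
after  8: R0=0x58 R1=0x2c R2=0xd4 R3=0xaa R4=0x02  N=0 Z=0
-- IRQ taken; context saved, return-PC = 9 --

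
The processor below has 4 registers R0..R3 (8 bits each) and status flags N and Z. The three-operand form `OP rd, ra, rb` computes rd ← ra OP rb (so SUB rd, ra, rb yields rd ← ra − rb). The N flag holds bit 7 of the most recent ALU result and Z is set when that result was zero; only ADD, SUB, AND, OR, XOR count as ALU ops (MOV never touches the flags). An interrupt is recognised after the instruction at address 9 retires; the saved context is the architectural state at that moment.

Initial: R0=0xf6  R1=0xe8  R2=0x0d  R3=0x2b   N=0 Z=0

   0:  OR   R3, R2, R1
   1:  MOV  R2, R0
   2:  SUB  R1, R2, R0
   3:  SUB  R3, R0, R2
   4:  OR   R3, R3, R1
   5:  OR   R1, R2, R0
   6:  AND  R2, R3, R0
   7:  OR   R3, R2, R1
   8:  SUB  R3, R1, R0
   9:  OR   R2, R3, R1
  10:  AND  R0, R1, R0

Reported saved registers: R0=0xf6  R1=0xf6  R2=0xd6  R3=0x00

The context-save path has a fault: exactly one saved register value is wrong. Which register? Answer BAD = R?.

after  0: R0=0xf6 R1=0xe8 R2=0x0d R3=0xed  N=1 Z=0
after  1: R0=0xf6 R1=0xe8 R2=0xf6 R3=0xed  N=1 Z=0
after  2: R0=0xf6 R1=0x00 R2=0xf6 R3=0xed  N=0 Z=1
after  3: R0=0xf6 R1=0x00 R2=0xf6 R3=0x00  N=0 Z=1
after  4: R0=0xf6 R1=0x00 R2=0xf6 R3=0x00  N=0 Z=1
after  5: R0=0xf6 R1=0xf6 R2=0xf6 R3=0x00  N=1 Z=0
after  6: R0=0xf6 R1=0xf6 R2=0x00 R3=0x00  N=0 Z=1
after  7: R0=0xf6 R1=0xf6 R2=0x00 R3=0xf6  N=1 Z=0
after  8: R0=0xf6 R1=0xf6 R2=0x00 R3=0x00  N=0 Z=1
after  9: R0=0xf6 R1=0xf6 R2=0xf6 R3=0x00  N=1 Z=0
-- IRQ taken; context saved, return-PC = 10 --
mismatch: R2: reported 0xd6 vs actual 0xf6

BAD = R2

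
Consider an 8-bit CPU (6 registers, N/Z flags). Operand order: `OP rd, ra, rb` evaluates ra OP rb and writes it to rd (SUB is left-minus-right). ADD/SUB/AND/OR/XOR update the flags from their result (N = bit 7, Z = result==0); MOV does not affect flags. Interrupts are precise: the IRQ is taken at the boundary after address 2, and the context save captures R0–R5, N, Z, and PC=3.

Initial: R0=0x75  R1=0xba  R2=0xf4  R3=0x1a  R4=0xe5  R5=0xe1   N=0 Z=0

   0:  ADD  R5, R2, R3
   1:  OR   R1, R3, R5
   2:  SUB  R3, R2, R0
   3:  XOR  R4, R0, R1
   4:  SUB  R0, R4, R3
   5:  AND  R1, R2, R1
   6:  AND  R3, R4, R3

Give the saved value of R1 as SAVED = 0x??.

after  0: R0=0x75 R1=0xba R2=0xf4 R3=0x1a R4=0xe5 R5=0x0e  N=0 Z=0
after  1: R0=0x75 R1=0x1e R2=0xf4 R3=0x1a R4=0xe5 R5=0x0e  N=0 Z=0
after  2: R0=0x75 R1=0x1e R2=0xf4 R3=0x7f R4=0xe5 R5=0x0e  N=0 Z=0
-- IRQ taken; context saved, return-PC = 3 --

SAVED = 0x1e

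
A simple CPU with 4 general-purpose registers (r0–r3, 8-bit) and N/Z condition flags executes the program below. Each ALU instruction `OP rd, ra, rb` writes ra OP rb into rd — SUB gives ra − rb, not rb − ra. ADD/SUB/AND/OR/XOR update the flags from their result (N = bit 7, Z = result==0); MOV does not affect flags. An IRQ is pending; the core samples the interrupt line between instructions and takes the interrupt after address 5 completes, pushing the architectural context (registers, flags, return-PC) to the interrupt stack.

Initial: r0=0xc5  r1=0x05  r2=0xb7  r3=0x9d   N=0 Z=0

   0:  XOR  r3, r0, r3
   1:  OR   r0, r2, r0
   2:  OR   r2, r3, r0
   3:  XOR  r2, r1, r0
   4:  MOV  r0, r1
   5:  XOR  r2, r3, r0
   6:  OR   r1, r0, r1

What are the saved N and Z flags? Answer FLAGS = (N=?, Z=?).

after  0: r0=0xc5 r1=0x05 r2=0xb7 r3=0x58  N=0 Z=0
after  1: r0=0xf7 r1=0x05 r2=0xb7 r3=0x58  N=1 Z=0
after  2: r0=0xf7 r1=0x05 r2=0xff r3=0x58  N=1 Z=0
after  3: r0=0xf7 r1=0x05 r2=0xf2 r3=0x58  N=1 Z=0
after  4: r0=0x05 r1=0x05 r2=0xf2 r3=0x58  N=1 Z=0
after  5: r0=0x05 r1=0x05 r2=0x5d r3=0x58  N=0 Z=0
-- IRQ taken; context saved, return-PC = 6 --

FLAGS = (N=0, Z=0)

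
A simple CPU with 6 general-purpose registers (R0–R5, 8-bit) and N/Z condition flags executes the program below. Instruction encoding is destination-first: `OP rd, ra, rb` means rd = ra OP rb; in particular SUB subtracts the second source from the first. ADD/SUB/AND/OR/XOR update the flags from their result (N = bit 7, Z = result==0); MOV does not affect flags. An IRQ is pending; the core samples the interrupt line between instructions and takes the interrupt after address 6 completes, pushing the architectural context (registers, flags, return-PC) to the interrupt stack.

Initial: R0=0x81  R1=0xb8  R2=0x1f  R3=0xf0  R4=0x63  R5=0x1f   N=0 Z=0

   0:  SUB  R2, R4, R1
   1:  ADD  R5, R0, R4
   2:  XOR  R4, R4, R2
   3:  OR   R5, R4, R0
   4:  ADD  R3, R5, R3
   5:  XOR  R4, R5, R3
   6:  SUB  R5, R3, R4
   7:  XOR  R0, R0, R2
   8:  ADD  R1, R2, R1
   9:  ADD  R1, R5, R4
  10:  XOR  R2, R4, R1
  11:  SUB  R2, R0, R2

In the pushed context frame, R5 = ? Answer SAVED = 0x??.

after  0: R0=0x81 R1=0xb8 R2=0xab R3=0xf0 R4=0x63 R5=0x1f  N=1 Z=0
after  1: R0=0x81 R1=0xb8 R2=0xab R3=0xf0 R4=0x63 R5=0xe4  N=1 Z=0
after  2: R0=0x81 R1=0xb8 R2=0xab R3=0xf0 R4=0xc8 R5=0xe4  N=1 Z=0
after  3: R0=0x81 R1=0xb8 R2=0xab R3=0xf0 R4=0xc8 R5=0xc9  N=1 Z=0
after  4: R0=0x81 R1=0xb8 R2=0xab R3=0xb9 R4=0xc8 R5=0xc9  N=1 Z=0
after  5: R0=0x81 R1=0xb8 R2=0xab R3=0xb9 R4=0x70 R5=0xc9  N=0 Z=0
after  6: R0=0x81 R1=0xb8 R2=0xab R3=0xb9 R4=0x70 R5=0x49  N=0 Z=0
-- IRQ taken; context saved, return-PC = 7 --

SAVED = 0x49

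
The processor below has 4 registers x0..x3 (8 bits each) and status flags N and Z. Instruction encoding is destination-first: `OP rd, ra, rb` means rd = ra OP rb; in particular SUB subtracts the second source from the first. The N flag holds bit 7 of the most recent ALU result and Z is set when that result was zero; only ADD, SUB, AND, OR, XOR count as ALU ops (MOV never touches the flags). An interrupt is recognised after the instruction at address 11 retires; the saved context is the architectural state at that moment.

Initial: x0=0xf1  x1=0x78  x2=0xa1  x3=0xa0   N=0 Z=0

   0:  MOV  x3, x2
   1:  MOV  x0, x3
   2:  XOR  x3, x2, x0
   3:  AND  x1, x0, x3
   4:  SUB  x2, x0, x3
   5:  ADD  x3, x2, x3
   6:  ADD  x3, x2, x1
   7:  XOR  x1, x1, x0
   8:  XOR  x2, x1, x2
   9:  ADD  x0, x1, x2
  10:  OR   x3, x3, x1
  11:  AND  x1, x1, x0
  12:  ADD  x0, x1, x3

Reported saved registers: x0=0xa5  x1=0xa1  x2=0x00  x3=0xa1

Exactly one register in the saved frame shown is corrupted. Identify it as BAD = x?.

after  0: x0=0xf1 x1=0x78 x2=0xa1 x3=0xa1  N=0 Z=0
after  1: x0=0xa1 x1=0x78 x2=0xa1 x3=0xa1  N=0 Z=0
after  2: x0=0xa1 x1=0x78 x2=0xa1 x3=0x00  N=0 Z=1
after  3: x0=0xa1 x1=0x00 x2=0xa1 x3=0x00  N=0 Z=1
after  4: x0=0xa1 x1=0x00 x2=0xa1 x3=0x00  N=1 Z=0
after  5: x0=0xa1 x1=0x00 x2=0xa1 x3=0xa1  N=1 Z=0
after  6: x0=0xa1 x1=0x00 x2=0xa1 x3=0xa1  N=1 Z=0
after  7: x0=0xa1 x1=0xa1 x2=0xa1 x3=0xa1  N=1 Z=0
after  8: x0=0xa1 x1=0xa1 x2=0x00 x3=0xa1  N=0 Z=1
after  9: x0=0xa1 x1=0xa1 x2=0x00 x3=0xa1  N=1 Z=0
after 10: x0=0xa1 x1=0xa1 x2=0x00 x3=0xa1  N=1 Z=0
after 11: x0=0xa1 x1=0xa1 x2=0x00 x3=0xa1  N=1 Z=0
-- IRQ taken; context saved, return-PC = 12 --
mismatch: x0: reported 0xa5 vs actual 0xa1

BAD = x0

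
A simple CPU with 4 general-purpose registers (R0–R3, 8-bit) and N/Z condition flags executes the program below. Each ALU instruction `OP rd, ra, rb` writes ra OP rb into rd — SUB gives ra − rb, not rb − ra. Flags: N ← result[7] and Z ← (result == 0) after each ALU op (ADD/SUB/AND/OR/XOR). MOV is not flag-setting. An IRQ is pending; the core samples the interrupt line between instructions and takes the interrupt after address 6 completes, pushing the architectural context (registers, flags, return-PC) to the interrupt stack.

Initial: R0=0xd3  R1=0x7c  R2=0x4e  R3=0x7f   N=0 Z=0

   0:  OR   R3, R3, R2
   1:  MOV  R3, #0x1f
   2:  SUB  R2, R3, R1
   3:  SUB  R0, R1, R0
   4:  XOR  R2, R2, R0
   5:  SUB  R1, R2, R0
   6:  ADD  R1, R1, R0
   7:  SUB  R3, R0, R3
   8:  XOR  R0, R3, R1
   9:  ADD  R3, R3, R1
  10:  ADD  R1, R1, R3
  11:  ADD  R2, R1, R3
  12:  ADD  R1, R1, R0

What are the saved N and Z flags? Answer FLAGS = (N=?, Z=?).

after  0: R0=0xd3 R1=0x7c R2=0x4e R3=0x7f  N=0 Z=0
after  1: R0=0xd3 R1=0x7c R2=0x4e R3=0x1f  N=0 Z=0
after  2: R0=0xd3 R1=0x7c R2=0xa3 R3=0x1f  N=1 Z=0
after  3: R0=0xa9 R1=0x7c R2=0xa3 R3=0x1f  N=1 Z=0
after  4: R0=0xa9 R1=0x7c R2=0x0a R3=0x1f  N=0 Z=0
after  5: R0=0xa9 R1=0x61 R2=0x0a R3=0x1f  N=0 Z=0
after  6: R0=0xa9 R1=0x0a R2=0x0a R3=0x1f  N=0 Z=0
-- IRQ taken; context saved, return-PC = 7 --

FLAGS = (N=0, Z=0)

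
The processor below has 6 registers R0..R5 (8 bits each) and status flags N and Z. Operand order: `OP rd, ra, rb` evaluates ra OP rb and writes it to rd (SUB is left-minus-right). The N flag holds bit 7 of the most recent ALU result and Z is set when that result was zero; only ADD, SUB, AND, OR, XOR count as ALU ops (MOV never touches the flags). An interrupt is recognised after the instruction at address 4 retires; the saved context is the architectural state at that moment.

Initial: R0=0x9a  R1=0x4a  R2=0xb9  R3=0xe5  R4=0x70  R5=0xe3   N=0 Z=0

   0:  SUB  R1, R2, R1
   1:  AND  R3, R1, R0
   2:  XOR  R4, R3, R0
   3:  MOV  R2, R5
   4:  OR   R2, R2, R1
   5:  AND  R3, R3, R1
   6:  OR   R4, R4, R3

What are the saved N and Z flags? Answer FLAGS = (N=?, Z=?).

after  0: R0=0x9a R1=0x6f R2=0xb9 R3=0xe5 R4=0x70 R5=0xe3  N=0 Z=0
after  1: R0=0x9a R1=0x6f R2=0xb9 R3=0x0a R4=0x70 R5=0xe3  N=0 Z=0
after  2: R0=0x9a R1=0x6f R2=0xb9 R3=0x0a R4=0x90 R5=0xe3  N=1 Z=0
after  3: R0=0x9a R1=0x6f R2=0xe3 R3=0x0a R4=0x90 R5=0xe3  N=1 Z=0
after  4: R0=0x9a R1=0x6f R2=0xef R3=0x0a R4=0x90 R5=0xe3  N=1 Z=0
-- IRQ taken; context saved, return-PC = 5 --

FLAGS = (N=1, Z=0)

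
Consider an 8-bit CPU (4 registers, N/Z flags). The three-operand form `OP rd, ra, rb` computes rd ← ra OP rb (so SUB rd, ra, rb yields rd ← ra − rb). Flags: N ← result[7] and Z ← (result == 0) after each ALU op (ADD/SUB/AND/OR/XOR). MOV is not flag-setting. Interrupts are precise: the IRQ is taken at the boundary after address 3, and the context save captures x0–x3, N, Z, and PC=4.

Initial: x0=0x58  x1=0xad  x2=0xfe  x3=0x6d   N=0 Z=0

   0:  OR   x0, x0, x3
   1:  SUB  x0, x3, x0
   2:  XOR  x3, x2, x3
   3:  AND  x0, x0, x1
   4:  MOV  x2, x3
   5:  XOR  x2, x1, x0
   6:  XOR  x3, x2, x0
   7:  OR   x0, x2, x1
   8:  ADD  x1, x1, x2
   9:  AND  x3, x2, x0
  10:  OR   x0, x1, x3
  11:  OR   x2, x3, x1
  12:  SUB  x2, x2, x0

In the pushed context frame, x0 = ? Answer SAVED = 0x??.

after  0: x0=0x7d x1=0xad x2=0xfe x3=0x6d  N=0 Z=0
after  1: x0=0xf0 x1=0xad x2=0xfe x3=0x6d  N=1 Z=0
after  2: x0=0xf0 x1=0xad x2=0xfe x3=0x93  N=1 Z=0
after  3: x0=0xa0 x1=0xad x2=0xfe x3=0x93  N=1 Z=0
-- IRQ taken; context saved, return-PC = 4 --

SAVED = 0xa0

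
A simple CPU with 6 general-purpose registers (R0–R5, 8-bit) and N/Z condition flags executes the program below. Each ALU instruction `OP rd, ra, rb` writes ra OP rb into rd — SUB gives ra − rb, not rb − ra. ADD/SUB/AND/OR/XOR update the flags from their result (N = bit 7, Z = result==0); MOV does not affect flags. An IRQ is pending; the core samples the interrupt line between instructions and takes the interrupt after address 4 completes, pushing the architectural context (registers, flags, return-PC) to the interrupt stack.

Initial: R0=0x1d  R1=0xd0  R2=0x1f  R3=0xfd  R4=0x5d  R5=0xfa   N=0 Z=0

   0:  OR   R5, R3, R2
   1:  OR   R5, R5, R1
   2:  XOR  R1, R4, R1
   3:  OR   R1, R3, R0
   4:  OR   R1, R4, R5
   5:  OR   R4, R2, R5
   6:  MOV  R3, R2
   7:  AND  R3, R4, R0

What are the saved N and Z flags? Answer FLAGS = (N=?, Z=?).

after  0: R0=0x1d R1=0xd0 R2=0x1f R3=0xfd R4=0x5d R5=0xff  N=1 Z=0
after  1: R0=0x1d R1=0xd0 R2=0x1f R3=0xfd R4=0x5d R5=0xff  N=1 Z=0
after  2: R0=0x1d R1=0x8d R2=0x1f R3=0xfd R4=0x5d R5=0xff  N=1 Z=0
after  3: R0=0x1d R1=0xfd R2=0x1f R3=0xfd R4=0x5d R5=0xff  N=1 Z=0
after  4: R0=0x1d R1=0xff R2=0x1f R3=0xfd R4=0x5d R5=0xff  N=1 Z=0
-- IRQ taken; context saved, return-PC = 5 --

FLAGS = (N=1, Z=0)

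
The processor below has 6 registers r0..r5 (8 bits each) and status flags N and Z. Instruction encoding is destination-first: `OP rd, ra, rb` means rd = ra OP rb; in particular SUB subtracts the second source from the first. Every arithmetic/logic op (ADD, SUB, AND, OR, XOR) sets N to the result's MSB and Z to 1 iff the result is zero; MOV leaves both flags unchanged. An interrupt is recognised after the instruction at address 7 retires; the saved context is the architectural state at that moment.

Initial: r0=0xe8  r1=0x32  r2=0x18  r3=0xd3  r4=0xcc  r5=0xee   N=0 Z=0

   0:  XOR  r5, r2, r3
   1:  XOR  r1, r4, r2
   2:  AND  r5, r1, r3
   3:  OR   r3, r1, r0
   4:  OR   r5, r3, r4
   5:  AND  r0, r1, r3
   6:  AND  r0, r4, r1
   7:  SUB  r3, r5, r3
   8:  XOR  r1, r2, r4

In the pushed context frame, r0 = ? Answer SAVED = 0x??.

after  0: r0=0xe8 r1=0x32 r2=0x18 r3=0xd3 r4=0xcc r5=0xcb  N=1 Z=0
after  1: r0=0xe8 r1=0xd4 r2=0x18 r3=0xd3 r4=0xcc r5=0xcb  N=1 Z=0
after  2: r0=0xe8 r1=0xd4 r2=0x18 r3=0xd3 r4=0xcc r5=0xd0  N=1 Z=0
after  3: r0=0xe8 r1=0xd4 r2=0x18 r3=0xfc r4=0xcc r5=0xd0  N=1 Z=0
after  4: r0=0xe8 r1=0xd4 r2=0x18 r3=0xfc r4=0xcc r5=0xfc  N=1 Z=0
after  5: r0=0xd4 r1=0xd4 r2=0x18 r3=0xfc r4=0xcc r5=0xfc  N=1 Z=0
after  6: r0=0xc4 r1=0xd4 r2=0x18 r3=0xfc r4=0xcc r5=0xfc  N=1 Z=0
after  7: r0=0xc4 r1=0xd4 r2=0x18 r3=0x00 r4=0xcc r5=0xfc  N=0 Z=1
-- IRQ taken; context saved, return-PC = 8 --

SAVED = 0xc4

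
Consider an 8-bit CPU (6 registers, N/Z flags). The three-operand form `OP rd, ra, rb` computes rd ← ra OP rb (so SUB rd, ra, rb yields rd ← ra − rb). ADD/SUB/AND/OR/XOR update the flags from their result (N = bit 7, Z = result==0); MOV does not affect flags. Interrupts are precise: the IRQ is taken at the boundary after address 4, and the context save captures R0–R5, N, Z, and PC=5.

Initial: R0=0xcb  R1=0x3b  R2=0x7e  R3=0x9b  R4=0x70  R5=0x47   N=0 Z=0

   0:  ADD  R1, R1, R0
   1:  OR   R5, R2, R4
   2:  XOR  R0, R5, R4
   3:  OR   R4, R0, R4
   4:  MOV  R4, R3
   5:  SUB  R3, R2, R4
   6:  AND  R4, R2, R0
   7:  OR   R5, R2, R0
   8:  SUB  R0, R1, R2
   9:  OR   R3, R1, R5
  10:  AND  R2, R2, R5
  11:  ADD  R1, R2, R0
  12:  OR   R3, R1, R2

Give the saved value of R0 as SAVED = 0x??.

SAVED = 0x0e

after  0: R0=0xcb R1=0x06 R2=0x7e R3=0x9b R4=0x70 R5=0x47  N=0 Z=0
after  1: R0=0xcb R1=0x06 R2=0x7e R3=0x9b R4=0x70 R5=0x7e  N=0 Z=0
after  2: R0=0x0e R1=0x06 R2=0x7e R3=0x9b R4=0x70 R5=0x7e  N=0 Z=0
after  3: R0=0x0e R1=0x06 R2=0x7e R3=0x9b R4=0x7e R5=0x7e  N=0 Z=0
after  4: R0=0x0e R1=0x06 R2=0x7e R3=0x9b R4=0x9b R5=0x7e  N=0 Z=0
-- IRQ taken; context saved, return-PC = 5 --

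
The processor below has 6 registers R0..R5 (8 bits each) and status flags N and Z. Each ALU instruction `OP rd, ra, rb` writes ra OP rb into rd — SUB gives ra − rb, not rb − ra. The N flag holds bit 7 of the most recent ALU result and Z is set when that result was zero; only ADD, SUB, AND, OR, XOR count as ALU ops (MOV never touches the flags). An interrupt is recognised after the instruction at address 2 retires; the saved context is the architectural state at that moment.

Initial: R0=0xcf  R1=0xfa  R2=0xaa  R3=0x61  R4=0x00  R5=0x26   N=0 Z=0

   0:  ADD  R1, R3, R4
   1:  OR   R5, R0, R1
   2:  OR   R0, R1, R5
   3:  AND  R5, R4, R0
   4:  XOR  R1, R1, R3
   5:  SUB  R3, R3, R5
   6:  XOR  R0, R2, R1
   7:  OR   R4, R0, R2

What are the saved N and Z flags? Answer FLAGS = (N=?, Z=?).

after  0: R0=0xcf R1=0x61 R2=0xaa R3=0x61 R4=0x00 R5=0x26  N=0 Z=0
after  1: R0=0xcf R1=0x61 R2=0xaa R3=0x61 R4=0x00 R5=0xef  N=1 Z=0
after  2: R0=0xef R1=0x61 R2=0xaa R3=0x61 R4=0x00 R5=0xef  N=1 Z=0
-- IRQ taken; context saved, return-PC = 3 --

FLAGS = (N=1, Z=0)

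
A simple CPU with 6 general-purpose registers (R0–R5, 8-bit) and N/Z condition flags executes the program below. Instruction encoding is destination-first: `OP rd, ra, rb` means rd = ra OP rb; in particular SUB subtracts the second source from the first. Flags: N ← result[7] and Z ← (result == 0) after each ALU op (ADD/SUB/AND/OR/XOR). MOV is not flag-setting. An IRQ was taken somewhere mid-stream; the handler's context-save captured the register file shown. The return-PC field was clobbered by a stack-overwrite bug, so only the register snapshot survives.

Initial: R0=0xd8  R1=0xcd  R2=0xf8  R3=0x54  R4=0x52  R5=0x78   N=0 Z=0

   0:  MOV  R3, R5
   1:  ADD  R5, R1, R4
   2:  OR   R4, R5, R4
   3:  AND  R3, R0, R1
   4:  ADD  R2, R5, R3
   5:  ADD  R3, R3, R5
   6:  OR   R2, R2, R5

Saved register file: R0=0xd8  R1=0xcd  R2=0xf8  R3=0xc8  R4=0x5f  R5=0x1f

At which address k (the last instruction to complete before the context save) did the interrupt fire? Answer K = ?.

after  0: R0=0xd8 R1=0xcd R2=0xf8 R3=0x78 R4=0x52 R5=0x78  N=0 Z=0
after  1: R0=0xd8 R1=0xcd R2=0xf8 R3=0x78 R4=0x52 R5=0x1f  N=0 Z=0
after  2: R0=0xd8 R1=0xcd R2=0xf8 R3=0x78 R4=0x5f R5=0x1f  N=0 Z=0
after  3: R0=0xd8 R1=0xcd R2=0xf8 R3=0xc8 R4=0x5f R5=0x1f  N=1 Z=0
-- IRQ taken; context saved, return-PC = 4 --

K = 3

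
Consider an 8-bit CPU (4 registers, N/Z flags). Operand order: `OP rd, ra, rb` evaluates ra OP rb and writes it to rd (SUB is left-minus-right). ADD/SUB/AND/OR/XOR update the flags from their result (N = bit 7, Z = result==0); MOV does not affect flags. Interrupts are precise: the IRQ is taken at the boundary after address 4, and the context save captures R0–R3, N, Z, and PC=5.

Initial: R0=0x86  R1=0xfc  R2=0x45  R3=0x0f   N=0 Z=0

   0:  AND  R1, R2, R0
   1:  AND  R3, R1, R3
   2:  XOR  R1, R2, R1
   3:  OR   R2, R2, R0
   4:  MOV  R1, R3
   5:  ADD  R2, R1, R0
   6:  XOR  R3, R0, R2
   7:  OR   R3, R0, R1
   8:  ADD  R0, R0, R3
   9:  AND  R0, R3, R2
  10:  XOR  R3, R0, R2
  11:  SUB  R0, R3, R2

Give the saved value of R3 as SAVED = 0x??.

SAVED = 0x04

after  0: R0=0x86 R1=0x04 R2=0x45 R3=0x0f  N=0 Z=0
after  1: R0=0x86 R1=0x04 R2=0x45 R3=0x04  N=0 Z=0
after  2: R0=0x86 R1=0x41 R2=0x45 R3=0x04  N=0 Z=0
after  3: R0=0x86 R1=0x41 R2=0xc7 R3=0x04  N=1 Z=0
after  4: R0=0x86 R1=0x04 R2=0xc7 R3=0x04  N=1 Z=0
-- IRQ taken; context saved, return-PC = 5 --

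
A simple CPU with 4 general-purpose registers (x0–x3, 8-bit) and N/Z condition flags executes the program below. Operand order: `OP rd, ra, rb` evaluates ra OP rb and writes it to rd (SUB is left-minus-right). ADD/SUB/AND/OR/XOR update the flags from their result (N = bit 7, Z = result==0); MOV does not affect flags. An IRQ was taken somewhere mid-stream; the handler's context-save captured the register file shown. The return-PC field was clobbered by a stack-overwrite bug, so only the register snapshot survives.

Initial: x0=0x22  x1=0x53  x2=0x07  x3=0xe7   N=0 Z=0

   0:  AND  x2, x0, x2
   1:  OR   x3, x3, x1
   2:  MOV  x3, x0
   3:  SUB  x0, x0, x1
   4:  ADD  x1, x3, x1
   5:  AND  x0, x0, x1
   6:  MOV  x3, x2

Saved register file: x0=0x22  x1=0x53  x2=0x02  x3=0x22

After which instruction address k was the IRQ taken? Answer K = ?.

after  0: x0=0x22 x1=0x53 x2=0x02 x3=0xe7  N=0 Z=0
after  1: x0=0x22 x1=0x53 x2=0x02 x3=0xf7  N=1 Z=0
after  2: x0=0x22 x1=0x53 x2=0x02 x3=0x22  N=1 Z=0
-- IRQ taken; context saved, return-PC = 3 --

K = 2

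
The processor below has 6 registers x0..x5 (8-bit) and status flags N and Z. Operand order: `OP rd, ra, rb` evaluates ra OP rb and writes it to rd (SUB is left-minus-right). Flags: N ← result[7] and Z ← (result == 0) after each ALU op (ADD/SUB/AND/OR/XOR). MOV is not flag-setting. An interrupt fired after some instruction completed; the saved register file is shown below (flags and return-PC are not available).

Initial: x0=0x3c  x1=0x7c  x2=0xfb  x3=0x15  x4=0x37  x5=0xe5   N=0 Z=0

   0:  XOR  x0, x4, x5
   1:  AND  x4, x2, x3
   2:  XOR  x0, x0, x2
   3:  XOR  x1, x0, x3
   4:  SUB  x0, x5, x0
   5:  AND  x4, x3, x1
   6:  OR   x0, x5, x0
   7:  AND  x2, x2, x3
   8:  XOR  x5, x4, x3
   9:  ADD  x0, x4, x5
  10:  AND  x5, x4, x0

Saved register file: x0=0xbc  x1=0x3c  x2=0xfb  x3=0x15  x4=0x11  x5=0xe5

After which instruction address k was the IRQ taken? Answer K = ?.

K = 4

after  0: x0=0xd2 x1=0x7c x2=0xfb x3=0x15 x4=0x37 x5=0xe5  N=1 Z=0
after  1: x0=0xd2 x1=0x7c x2=0xfb x3=0x15 x4=0x11 x5=0xe5  N=0 Z=0
after  2: x0=0x29 x1=0x7c x2=0xfb x3=0x15 x4=0x11 x5=0xe5  N=0 Z=0
after  3: x0=0x29 x1=0x3c x2=0xfb x3=0x15 x4=0x11 x5=0xe5  N=0 Z=0
after  4: x0=0xbc x1=0x3c x2=0xfb x3=0x15 x4=0x11 x5=0xe5  N=1 Z=0
-- IRQ taken; context saved, return-PC = 5 --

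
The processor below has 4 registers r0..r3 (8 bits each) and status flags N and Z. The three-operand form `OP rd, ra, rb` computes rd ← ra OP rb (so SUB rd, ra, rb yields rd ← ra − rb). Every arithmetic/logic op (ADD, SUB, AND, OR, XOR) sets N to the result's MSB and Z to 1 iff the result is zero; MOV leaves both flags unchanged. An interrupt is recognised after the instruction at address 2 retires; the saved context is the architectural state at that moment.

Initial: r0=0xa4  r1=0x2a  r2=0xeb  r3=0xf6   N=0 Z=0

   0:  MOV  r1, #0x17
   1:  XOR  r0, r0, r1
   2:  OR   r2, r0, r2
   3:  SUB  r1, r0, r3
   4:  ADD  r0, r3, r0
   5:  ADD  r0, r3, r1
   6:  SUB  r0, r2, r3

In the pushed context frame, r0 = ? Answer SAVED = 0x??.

SAVED = 0xb3

after  0: r0=0xa4 r1=0x17 r2=0xeb r3=0xf6  N=0 Z=0
after  1: r0=0xb3 r1=0x17 r2=0xeb r3=0xf6  N=1 Z=0
after  2: r0=0xb3 r1=0x17 r2=0xfb r3=0xf6  N=1 Z=0
-- IRQ taken; context saved, return-PC = 3 --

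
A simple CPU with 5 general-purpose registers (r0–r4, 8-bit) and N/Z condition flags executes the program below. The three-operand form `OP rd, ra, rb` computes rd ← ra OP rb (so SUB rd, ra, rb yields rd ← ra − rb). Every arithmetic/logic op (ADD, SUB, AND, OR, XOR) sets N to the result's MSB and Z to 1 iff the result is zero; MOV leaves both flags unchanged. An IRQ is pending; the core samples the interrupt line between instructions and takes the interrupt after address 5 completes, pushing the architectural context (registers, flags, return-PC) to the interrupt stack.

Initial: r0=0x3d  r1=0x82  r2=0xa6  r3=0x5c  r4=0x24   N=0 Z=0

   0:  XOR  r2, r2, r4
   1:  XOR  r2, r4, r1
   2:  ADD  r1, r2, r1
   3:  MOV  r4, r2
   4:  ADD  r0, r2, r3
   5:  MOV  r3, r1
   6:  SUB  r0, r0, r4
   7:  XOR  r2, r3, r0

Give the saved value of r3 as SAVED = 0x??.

after  0: r0=0x3d r1=0x82 r2=0x82 r3=0x5c r4=0x24  N=1 Z=0
after  1: r0=0x3d r1=0x82 r2=0xa6 r3=0x5c r4=0x24  N=1 Z=0
after  2: r0=0x3d r1=0x28 r2=0xa6 r3=0x5c r4=0x24  N=0 Z=0
after  3: r0=0x3d r1=0x28 r2=0xa6 r3=0x5c r4=0xa6  N=0 Z=0
after  4: r0=0x02 r1=0x28 r2=0xa6 r3=0x5c r4=0xa6  N=0 Z=0
after  5: r0=0x02 r1=0x28 r2=0xa6 r3=0x28 r4=0xa6  N=0 Z=0
-- IRQ taken; context saved, return-PC = 6 --

SAVED = 0x28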